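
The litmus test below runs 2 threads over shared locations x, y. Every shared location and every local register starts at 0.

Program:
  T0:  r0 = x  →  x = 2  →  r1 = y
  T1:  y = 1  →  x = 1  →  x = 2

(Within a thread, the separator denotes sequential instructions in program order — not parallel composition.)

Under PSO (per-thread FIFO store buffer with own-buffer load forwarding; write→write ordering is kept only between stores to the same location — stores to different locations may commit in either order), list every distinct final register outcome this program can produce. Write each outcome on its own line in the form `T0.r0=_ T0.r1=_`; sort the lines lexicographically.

outcome vector order: (T0.r0,T0.r1)
|PSO outcomes| = 6

T0.r0=0 T0.r1=0
T0.r0=0 T0.r1=1
T0.r0=1 T0.r1=0
T0.r0=1 T0.r1=1
T0.r0=2 T0.r1=0
T0.r0=2 T0.r1=1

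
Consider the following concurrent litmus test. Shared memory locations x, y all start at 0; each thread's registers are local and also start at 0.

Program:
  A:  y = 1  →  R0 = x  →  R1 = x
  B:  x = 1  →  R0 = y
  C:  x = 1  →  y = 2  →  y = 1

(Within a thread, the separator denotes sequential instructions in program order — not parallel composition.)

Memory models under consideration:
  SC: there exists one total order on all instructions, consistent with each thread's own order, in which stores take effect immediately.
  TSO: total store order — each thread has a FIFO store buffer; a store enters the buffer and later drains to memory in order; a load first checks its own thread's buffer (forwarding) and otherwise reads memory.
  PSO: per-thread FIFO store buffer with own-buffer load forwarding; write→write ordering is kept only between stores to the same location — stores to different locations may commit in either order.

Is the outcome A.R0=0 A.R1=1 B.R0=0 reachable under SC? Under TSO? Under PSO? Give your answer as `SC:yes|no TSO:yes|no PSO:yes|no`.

SC:no TSO:yes PSO:yes

outcome vector order: (A.R0,A.R1,B.R0)
SC (7): 001 002 011 012 110 111 112
TSO (9): 000 001 002 010 011 012 110 111 112
PSO (9): 000 001 002 010 011 012 110 111 112
target 010 ∈ {TSO,PSO}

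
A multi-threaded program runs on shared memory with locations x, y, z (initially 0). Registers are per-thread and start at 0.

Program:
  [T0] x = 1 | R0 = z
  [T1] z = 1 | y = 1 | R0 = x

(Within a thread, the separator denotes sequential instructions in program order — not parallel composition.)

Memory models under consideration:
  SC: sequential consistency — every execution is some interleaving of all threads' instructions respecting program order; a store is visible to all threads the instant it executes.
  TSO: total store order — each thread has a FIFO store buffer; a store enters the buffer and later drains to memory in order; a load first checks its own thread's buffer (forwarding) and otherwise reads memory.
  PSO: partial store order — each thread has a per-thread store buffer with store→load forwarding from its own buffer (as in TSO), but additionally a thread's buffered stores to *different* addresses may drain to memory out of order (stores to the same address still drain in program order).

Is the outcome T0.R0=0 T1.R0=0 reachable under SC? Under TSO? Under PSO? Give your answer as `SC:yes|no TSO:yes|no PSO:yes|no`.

SC:no TSO:yes PSO:yes

outcome vector order: (T0.R0,T1.R0)
SC (3): <0 1>; <1 0>; <1 1>
TSO (4): <0 0>; <0 1>; <1 0>; <1 1>
PSO (4): <0 0>; <0 1>; <1 0>; <1 1>
target <0 0> ∈ {TSO,PSO}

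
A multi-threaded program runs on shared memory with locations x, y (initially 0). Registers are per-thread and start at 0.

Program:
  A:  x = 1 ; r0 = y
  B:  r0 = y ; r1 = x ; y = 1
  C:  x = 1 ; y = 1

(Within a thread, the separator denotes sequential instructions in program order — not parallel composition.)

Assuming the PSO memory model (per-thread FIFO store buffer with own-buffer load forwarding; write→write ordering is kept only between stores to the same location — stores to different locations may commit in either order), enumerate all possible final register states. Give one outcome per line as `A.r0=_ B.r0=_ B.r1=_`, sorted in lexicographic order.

outcome vector order: (A.r0,B.r0,B.r1)
|PSO outcomes| = 8

A.r0=0 B.r0=0 B.r1=0
A.r0=0 B.r0=0 B.r1=1
A.r0=0 B.r0=1 B.r1=0
A.r0=0 B.r0=1 B.r1=1
A.r0=1 B.r0=0 B.r1=0
A.r0=1 B.r0=0 B.r1=1
A.r0=1 B.r0=1 B.r1=0
A.r0=1 B.r0=1 B.r1=1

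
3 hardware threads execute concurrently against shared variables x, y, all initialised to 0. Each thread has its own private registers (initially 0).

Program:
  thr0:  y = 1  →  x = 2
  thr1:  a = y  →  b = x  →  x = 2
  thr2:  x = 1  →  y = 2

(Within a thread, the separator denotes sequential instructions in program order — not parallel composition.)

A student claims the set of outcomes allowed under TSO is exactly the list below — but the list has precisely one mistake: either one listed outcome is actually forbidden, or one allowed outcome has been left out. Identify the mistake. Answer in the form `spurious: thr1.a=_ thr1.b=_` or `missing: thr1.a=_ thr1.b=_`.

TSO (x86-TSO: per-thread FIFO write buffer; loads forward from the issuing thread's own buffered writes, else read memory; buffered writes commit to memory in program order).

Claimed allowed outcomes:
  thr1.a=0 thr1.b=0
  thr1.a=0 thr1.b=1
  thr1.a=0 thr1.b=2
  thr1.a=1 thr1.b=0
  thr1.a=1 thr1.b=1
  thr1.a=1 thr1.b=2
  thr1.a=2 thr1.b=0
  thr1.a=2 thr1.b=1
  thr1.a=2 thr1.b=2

outcome vector order: (thr1.a,thr1.b)
TSO (8): (0,0) (0,1) (0,2) (1,0) (1,1) (1,2) (2,1) (2,2)
claimed∖TSO = {(2,0)}

spurious: thr1.a=2 thr1.b=0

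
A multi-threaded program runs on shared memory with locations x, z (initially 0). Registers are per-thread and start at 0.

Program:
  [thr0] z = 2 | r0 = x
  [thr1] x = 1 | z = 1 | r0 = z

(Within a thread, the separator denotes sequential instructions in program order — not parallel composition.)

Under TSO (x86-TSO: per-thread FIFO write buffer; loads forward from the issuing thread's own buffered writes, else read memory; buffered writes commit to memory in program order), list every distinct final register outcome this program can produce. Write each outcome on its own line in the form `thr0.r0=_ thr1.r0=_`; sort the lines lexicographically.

outcome vector order: (thr0.r0,thr1.r0)
|TSO outcomes| = 4

thr0.r0=0 thr1.r0=1
thr0.r0=0 thr1.r0=2
thr0.r0=1 thr1.r0=1
thr0.r0=1 thr1.r0=2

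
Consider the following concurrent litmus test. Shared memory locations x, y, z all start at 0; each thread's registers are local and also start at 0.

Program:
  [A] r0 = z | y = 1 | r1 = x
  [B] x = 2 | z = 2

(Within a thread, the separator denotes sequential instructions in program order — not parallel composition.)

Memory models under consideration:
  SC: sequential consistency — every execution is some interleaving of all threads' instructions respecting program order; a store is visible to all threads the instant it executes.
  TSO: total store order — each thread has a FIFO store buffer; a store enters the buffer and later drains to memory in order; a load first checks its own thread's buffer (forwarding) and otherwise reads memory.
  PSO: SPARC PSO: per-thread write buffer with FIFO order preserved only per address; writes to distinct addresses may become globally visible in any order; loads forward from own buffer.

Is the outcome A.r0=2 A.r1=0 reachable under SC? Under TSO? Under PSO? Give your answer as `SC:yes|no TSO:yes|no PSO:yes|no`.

SC:no TSO:no PSO:yes

outcome vector order: (A.r0,A.r1)
[SC] allowed = {00, 02, 22}
[TSO] allowed = {00, 02, 22}
[PSO] allowed = {00, 02, 20, 22}
target 20 ∈ {PSO}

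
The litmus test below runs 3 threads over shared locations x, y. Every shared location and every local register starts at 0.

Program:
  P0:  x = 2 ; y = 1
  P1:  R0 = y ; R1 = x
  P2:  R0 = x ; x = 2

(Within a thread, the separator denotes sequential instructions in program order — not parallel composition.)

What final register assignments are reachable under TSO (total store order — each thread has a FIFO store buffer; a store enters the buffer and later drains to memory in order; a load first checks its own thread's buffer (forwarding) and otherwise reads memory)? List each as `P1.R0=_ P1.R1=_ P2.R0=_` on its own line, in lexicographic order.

outcome vector order: (P1.R0,P1.R1,P2.R0)
|TSO outcomes| = 6

P1.R0=0 P1.R1=0 P2.R0=0
P1.R0=0 P1.R1=0 P2.R0=2
P1.R0=0 P1.R1=2 P2.R0=0
P1.R0=0 P1.R1=2 P2.R0=2
P1.R0=1 P1.R1=2 P2.R0=0
P1.R0=1 P1.R1=2 P2.R0=2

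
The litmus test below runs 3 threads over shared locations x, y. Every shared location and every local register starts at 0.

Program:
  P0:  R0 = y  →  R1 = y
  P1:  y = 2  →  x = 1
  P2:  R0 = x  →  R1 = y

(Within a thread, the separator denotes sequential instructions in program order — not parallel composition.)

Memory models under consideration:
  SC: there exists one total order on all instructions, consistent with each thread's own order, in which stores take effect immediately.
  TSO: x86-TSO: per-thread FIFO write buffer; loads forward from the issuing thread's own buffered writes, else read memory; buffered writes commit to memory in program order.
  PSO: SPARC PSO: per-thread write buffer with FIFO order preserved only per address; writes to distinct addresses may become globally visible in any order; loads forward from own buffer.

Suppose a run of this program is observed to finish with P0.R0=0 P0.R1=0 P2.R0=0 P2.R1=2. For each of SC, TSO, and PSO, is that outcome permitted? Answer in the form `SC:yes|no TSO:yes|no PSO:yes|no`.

SC:yes TSO:yes PSO:yes

outcome vector order: (P0.R0,P0.R1,P2.R0,P2.R1)
SC: 9 outcomes — {0/0/0/0, 0/0/0/2, 0/0/1/2, 0/2/0/0, 0/2/0/2, 0/2/1/2, 2/2/0/0, 2/2/0/2, 2/2/1/2}
TSO: 9 outcomes — {0/0/0/0, 0/0/0/2, 0/0/1/2, 0/2/0/0, 0/2/0/2, 0/2/1/2, 2/2/0/0, 2/2/0/2, 2/2/1/2}
PSO: 12 outcomes — {0/0/0/0, 0/0/0/2, 0/0/1/0, 0/0/1/2, 0/2/0/0, 0/2/0/2, 0/2/1/0, 0/2/1/2, 2/2/0/0, 2/2/0/2, 2/2/1/0, 2/2/1/2}
target 0/0/0/2 ∈ {SC,TSO,PSO}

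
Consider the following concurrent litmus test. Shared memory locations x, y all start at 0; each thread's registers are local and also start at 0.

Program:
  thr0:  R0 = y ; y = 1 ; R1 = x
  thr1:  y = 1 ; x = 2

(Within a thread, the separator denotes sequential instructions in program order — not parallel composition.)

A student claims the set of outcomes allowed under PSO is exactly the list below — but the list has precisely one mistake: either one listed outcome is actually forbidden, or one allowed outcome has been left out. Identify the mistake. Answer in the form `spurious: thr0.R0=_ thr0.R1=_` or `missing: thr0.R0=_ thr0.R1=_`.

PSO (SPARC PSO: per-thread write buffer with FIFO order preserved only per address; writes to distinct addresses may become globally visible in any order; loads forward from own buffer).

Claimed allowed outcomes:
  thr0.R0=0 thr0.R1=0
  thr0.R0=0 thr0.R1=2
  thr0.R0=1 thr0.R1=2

outcome vector order: (thr0.R0,thr0.R1)
PSO: 4 outcomes — {<0 0>; <0 2>; <1 0>; <1 2>}
PSO∖claimed = {<1 0>}

missing: thr0.R0=1 thr0.R1=0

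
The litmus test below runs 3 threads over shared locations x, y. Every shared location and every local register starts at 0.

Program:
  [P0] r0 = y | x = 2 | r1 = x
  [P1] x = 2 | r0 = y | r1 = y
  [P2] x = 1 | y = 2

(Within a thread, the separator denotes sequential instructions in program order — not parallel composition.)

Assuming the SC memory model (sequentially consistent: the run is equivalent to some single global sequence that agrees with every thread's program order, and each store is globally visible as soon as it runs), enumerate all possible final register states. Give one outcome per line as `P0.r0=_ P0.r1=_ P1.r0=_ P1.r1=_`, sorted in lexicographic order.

P0.r0=0 P0.r1=1 P1.r0=0 P1.r1=0
P0.r0=0 P0.r1=1 P1.r0=0 P1.r1=2
P0.r0=0 P0.r1=1 P1.r0=2 P1.r1=2
P0.r0=0 P0.r1=2 P1.r0=0 P1.r1=0
P0.r0=0 P0.r1=2 P1.r0=0 P1.r1=2
P0.r0=0 P0.r1=2 P1.r0=2 P1.r1=2
P0.r0=2 P0.r1=2 P1.r0=0 P1.r1=0
P0.r0=2 P0.r1=2 P1.r0=0 P1.r1=2
P0.r0=2 P0.r1=2 P1.r0=2 P1.r1=2

outcome vector order: (P0.r0,P0.r1,P1.r0,P1.r1)
|SC outcomes| = 9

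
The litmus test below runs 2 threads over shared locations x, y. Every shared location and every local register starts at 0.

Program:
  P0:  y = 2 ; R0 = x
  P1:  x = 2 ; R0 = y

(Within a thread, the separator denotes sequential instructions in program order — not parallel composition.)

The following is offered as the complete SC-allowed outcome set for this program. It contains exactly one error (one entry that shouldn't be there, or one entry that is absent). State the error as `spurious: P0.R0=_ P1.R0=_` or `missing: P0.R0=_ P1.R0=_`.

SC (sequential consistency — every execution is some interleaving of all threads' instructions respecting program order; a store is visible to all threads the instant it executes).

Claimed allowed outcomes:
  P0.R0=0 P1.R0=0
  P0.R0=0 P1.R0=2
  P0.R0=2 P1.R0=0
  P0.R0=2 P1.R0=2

outcome vector order: (P0.R0,P1.R0)
SC (3): 0/2; 2/0; 2/2
claimed∖SC = {0/0}

spurious: P0.R0=0 P1.R0=0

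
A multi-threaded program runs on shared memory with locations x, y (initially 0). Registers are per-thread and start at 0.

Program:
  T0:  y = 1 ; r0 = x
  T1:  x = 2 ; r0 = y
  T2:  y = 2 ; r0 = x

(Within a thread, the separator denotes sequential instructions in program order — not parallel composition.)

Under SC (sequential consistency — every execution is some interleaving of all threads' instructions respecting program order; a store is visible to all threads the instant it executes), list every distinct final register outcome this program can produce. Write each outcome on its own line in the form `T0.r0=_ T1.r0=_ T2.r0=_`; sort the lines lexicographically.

T0.r0=0 T1.r0=1 T2.r0=0
T0.r0=0 T1.r0=1 T2.r0=2
T0.r0=0 T1.r0=2 T2.r0=0
T0.r0=0 T1.r0=2 T2.r0=2
T0.r0=2 T1.r0=0 T2.r0=2
T0.r0=2 T1.r0=1 T2.r0=0
T0.r0=2 T1.r0=1 T2.r0=2
T0.r0=2 T1.r0=2 T2.r0=0
T0.r0=2 T1.r0=2 T2.r0=2

outcome vector order: (T0.r0,T1.r0,T2.r0)
|SC outcomes| = 9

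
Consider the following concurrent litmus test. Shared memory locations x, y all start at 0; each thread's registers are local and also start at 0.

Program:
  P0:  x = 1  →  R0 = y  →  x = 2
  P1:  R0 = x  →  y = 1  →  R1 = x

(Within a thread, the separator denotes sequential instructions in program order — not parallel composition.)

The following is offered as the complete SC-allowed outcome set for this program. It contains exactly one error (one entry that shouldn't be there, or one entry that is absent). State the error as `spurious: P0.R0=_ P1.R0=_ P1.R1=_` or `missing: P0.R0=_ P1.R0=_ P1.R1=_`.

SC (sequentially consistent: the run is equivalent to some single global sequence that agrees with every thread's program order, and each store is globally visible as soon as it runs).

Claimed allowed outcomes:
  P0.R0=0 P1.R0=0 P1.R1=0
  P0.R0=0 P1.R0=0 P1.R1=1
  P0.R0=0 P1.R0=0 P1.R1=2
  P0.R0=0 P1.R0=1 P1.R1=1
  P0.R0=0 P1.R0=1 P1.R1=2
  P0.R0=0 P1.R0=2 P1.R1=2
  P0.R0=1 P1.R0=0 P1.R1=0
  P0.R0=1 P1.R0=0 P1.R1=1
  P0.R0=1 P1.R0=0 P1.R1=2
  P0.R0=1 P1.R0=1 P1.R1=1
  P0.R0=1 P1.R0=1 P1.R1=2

outcome vector order: (P0.R0,P1.R0,P1.R1)
[SC] allowed = {001, 002, 011, 012, 022, 100, 101, 102, 111, 112}
claimed∖SC = {000}

spurious: P0.R0=0 P1.R0=0 P1.R1=0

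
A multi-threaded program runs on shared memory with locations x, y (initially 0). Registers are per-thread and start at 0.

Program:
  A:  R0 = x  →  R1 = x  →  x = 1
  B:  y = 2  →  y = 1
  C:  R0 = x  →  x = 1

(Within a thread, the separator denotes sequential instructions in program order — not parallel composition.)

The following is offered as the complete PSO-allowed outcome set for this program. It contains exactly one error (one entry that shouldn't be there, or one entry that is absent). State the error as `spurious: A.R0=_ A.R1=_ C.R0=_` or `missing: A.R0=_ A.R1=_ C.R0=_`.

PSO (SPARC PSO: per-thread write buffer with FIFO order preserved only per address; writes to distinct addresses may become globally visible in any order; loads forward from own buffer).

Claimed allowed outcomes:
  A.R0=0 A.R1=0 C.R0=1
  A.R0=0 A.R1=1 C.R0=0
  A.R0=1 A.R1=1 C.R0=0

missing: A.R0=0 A.R1=0 C.R0=0

outcome vector order: (A.R0,A.R1,C.R0)
PSO (4): 0/0/0 0/0/1 0/1/0 1/1/0
PSO∖claimed = {0/0/0}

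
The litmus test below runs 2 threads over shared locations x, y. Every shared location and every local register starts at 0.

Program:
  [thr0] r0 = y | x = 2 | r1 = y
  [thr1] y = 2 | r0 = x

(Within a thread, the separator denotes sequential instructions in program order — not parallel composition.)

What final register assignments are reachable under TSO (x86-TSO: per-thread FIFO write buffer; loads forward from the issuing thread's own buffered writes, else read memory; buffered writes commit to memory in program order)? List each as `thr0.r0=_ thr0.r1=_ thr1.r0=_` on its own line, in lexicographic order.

outcome vector order: (thr0.r0,thr0.r1,thr1.r0)
|TSO outcomes| = 6

thr0.r0=0 thr0.r1=0 thr1.r0=0
thr0.r0=0 thr0.r1=0 thr1.r0=2
thr0.r0=0 thr0.r1=2 thr1.r0=0
thr0.r0=0 thr0.r1=2 thr1.r0=2
thr0.r0=2 thr0.r1=2 thr1.r0=0
thr0.r0=2 thr0.r1=2 thr1.r0=2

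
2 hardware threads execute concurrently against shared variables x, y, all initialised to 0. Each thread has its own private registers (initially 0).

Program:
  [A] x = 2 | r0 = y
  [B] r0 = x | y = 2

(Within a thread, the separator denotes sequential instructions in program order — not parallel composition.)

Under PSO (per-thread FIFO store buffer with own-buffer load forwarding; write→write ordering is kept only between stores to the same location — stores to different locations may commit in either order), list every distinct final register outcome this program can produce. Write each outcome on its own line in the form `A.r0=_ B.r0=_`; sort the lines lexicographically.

A.r0=0 B.r0=0
A.r0=0 B.r0=2
A.r0=2 B.r0=0
A.r0=2 B.r0=2

outcome vector order: (A.r0,B.r0)
|PSO outcomes| = 4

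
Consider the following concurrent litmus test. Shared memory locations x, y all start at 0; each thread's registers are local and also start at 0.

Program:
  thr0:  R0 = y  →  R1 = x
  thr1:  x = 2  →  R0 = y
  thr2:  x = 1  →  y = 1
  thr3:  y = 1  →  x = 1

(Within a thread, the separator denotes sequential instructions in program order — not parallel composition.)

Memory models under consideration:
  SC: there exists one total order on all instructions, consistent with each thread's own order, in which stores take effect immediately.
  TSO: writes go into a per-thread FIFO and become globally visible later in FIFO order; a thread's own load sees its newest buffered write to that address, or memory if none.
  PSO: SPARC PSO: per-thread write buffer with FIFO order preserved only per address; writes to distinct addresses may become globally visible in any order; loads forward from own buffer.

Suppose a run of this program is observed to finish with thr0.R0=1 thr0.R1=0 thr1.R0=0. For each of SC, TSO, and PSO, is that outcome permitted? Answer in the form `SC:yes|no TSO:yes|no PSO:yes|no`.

SC:no TSO:yes PSO:yes

outcome vector order: (thr0.R0,thr0.R1,thr1.R0)
SC: 11 outcomes — {<0 0 0>; <0 0 1>; <0 1 0>; <0 1 1>; <0 2 0>; <0 2 1>; <1 0 1>; <1 1 0>; <1 1 1>; <1 2 0>; <1 2 1>}
TSO: 12 outcomes — {<0 0 0>; <0 0 1>; <0 1 0>; <0 1 1>; <0 2 0>; <0 2 1>; <1 0 0>; <1 0 1>; <1 1 0>; <1 1 1>; <1 2 0>; <1 2 1>}
PSO: 12 outcomes — {<0 0 0>; <0 0 1>; <0 1 0>; <0 1 1>; <0 2 0>; <0 2 1>; <1 0 0>; <1 0 1>; <1 1 0>; <1 1 1>; <1 2 0>; <1 2 1>}
target <1 0 0> ∈ {TSO,PSO}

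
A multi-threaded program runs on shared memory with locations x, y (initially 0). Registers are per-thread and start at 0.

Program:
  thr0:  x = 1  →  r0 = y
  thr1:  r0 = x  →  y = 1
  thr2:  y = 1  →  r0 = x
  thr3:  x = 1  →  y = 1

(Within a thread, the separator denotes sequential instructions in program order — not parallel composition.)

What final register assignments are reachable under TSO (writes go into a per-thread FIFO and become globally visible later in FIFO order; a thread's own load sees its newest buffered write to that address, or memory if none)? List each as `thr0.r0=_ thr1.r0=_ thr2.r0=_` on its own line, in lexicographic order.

outcome vector order: (thr0.r0,thr1.r0,thr2.r0)
|TSO outcomes| = 8

thr0.r0=0 thr1.r0=0 thr2.r0=0
thr0.r0=0 thr1.r0=0 thr2.r0=1
thr0.r0=0 thr1.r0=1 thr2.r0=0
thr0.r0=0 thr1.r0=1 thr2.r0=1
thr0.r0=1 thr1.r0=0 thr2.r0=0
thr0.r0=1 thr1.r0=0 thr2.r0=1
thr0.r0=1 thr1.r0=1 thr2.r0=0
thr0.r0=1 thr1.r0=1 thr2.r0=1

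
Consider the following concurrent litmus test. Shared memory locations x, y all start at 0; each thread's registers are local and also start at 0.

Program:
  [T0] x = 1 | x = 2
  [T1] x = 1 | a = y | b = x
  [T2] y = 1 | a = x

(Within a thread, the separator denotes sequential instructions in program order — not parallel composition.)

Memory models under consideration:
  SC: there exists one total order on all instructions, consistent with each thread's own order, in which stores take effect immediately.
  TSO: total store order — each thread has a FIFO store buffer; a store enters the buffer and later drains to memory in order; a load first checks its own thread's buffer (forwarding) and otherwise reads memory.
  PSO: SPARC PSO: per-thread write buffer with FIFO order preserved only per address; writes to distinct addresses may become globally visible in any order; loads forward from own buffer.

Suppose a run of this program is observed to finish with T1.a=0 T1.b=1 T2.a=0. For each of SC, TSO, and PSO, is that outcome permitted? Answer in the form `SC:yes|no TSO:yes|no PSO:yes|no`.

SC:no TSO:yes PSO:yes

outcome vector order: (T1.a,T1.b,T2.a)
SC (10): 0/1/1 0/1/2 0/2/1 0/2/2 1/1/0 1/1/1 1/1/2 1/2/0 1/2/1 1/2/2
TSO (12): 0/1/0 0/1/1 0/1/2 0/2/0 0/2/1 0/2/2 1/1/0 1/1/1 1/1/2 1/2/0 1/2/1 1/2/2
PSO (12): 0/1/0 0/1/1 0/1/2 0/2/0 0/2/1 0/2/2 1/1/0 1/1/1 1/1/2 1/2/0 1/2/1 1/2/2
target 0/1/0 ∈ {TSO,PSO}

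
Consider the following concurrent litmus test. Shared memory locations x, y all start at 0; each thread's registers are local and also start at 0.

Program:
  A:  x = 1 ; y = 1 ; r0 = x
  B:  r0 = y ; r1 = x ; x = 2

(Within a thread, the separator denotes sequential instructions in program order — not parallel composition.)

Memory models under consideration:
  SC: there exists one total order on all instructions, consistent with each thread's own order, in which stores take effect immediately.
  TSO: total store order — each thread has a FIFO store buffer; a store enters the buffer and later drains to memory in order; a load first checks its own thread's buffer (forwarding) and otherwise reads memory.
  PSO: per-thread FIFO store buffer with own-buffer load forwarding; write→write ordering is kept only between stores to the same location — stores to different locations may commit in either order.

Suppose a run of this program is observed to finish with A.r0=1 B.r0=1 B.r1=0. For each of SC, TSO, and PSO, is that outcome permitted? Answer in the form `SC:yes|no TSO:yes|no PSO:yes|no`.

SC:no TSO:no PSO:yes

outcome vector order: (A.r0,B.r0,B.r1)
SC: 6 outcomes — {100 101 111 200 201 211}
TSO: 6 outcomes — {100 101 111 200 201 211}
PSO: 8 outcomes — {100 101 110 111 200 201 210 211}
target 110 ∈ {PSO}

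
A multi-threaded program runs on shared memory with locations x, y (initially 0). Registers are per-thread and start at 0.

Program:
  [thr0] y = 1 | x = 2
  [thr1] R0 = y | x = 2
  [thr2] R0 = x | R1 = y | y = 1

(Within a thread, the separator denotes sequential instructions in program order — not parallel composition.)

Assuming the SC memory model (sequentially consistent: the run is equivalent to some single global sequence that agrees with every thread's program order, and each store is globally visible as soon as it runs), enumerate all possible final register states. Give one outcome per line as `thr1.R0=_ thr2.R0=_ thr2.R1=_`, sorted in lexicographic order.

thr1.R0=0 thr2.R0=0 thr2.R1=0
thr1.R0=0 thr2.R0=0 thr2.R1=1
thr1.R0=0 thr2.R0=2 thr2.R1=0
thr1.R0=0 thr2.R0=2 thr2.R1=1
thr1.R0=1 thr2.R0=0 thr2.R1=0
thr1.R0=1 thr2.R0=0 thr2.R1=1
thr1.R0=1 thr2.R0=2 thr2.R1=1

outcome vector order: (thr1.R0,thr2.R0,thr2.R1)
|SC outcomes| = 7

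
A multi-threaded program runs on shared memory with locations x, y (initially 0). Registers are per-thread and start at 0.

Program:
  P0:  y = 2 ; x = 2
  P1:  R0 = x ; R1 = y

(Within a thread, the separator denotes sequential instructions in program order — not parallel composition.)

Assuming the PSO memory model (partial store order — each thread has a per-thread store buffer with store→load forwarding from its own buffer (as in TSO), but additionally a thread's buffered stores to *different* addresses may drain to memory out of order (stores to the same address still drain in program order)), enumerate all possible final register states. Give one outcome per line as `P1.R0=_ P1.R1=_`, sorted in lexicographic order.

outcome vector order: (P1.R0,P1.R1)
|PSO outcomes| = 4

P1.R0=0 P1.R1=0
P1.R0=0 P1.R1=2
P1.R0=2 P1.R1=0
P1.R0=2 P1.R1=2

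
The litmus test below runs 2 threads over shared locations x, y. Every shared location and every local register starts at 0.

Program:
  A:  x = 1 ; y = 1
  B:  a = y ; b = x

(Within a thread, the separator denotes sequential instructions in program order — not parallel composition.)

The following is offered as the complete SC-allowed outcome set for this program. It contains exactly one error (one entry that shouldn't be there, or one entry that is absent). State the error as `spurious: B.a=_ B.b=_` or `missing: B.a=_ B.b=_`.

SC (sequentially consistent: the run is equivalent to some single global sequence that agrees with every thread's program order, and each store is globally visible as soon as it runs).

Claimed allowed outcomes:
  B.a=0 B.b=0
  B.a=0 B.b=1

missing: B.a=1 B.b=1

outcome vector order: (B.a,B.b)
SC (3): 00; 01; 11
SC∖claimed = {11}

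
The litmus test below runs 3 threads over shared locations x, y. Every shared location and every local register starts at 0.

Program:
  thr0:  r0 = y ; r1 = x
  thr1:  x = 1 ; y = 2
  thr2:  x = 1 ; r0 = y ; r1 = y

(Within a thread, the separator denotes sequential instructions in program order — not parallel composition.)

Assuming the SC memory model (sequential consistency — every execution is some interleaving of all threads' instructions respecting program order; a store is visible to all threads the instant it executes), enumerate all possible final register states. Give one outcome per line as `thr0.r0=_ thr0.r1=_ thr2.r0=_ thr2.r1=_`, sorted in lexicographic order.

outcome vector order: (thr0.r0,thr0.r1,thr2.r0,thr2.r1)
|SC outcomes| = 9

thr0.r0=0 thr0.r1=0 thr2.r0=0 thr2.r1=0
thr0.r0=0 thr0.r1=0 thr2.r0=0 thr2.r1=2
thr0.r0=0 thr0.r1=0 thr2.r0=2 thr2.r1=2
thr0.r0=0 thr0.r1=1 thr2.r0=0 thr2.r1=0
thr0.r0=0 thr0.r1=1 thr2.r0=0 thr2.r1=2
thr0.r0=0 thr0.r1=1 thr2.r0=2 thr2.r1=2
thr0.r0=2 thr0.r1=1 thr2.r0=0 thr2.r1=0
thr0.r0=2 thr0.r1=1 thr2.r0=0 thr2.r1=2
thr0.r0=2 thr0.r1=1 thr2.r0=2 thr2.r1=2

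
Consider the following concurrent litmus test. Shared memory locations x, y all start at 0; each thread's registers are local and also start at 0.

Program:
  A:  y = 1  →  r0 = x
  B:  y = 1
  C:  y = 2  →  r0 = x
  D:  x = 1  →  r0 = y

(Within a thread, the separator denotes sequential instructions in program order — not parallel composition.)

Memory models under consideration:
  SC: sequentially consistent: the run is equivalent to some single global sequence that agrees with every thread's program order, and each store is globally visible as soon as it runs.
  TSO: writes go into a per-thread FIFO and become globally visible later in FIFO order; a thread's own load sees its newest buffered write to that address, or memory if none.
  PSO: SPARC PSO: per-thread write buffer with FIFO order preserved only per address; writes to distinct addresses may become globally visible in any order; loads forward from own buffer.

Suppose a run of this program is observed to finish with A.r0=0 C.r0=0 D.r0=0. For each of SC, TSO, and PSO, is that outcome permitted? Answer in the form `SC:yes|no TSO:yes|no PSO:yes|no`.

SC:no TSO:yes PSO:yes

outcome vector order: (A.r0,C.r0,D.r0)
SC: 9 outcomes — {(0,0,1), (0,0,2), (0,1,1), (0,1,2), (1,0,1), (1,0,2), (1,1,0), (1,1,1), (1,1,2)}
TSO: 12 outcomes — {(0,0,0), (0,0,1), (0,0,2), (0,1,0), (0,1,1), (0,1,2), (1,0,0), (1,0,1), (1,0,2), (1,1,0), (1,1,1), (1,1,2)}
PSO: 12 outcomes — {(0,0,0), (0,0,1), (0,0,2), (0,1,0), (0,1,1), (0,1,2), (1,0,0), (1,0,1), (1,0,2), (1,1,0), (1,1,1), (1,1,2)}
target (0,0,0) ∈ {TSO,PSO}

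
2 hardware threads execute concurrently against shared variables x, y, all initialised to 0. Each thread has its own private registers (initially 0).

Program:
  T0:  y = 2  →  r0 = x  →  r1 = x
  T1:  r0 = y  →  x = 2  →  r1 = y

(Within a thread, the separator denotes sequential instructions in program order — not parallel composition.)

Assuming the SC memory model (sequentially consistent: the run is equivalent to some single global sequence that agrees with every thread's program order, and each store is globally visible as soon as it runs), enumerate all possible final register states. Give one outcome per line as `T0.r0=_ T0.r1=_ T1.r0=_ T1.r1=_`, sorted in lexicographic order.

outcome vector order: (T0.r0,T0.r1,T1.r0,T1.r1)
|SC outcomes| = 7

T0.r0=0 T0.r1=0 T1.r0=0 T1.r1=2
T0.r0=0 T0.r1=0 T1.r0=2 T1.r1=2
T0.r0=0 T0.r1=2 T1.r0=0 T1.r1=2
T0.r0=0 T0.r1=2 T1.r0=2 T1.r1=2
T0.r0=2 T0.r1=2 T1.r0=0 T1.r1=0
T0.r0=2 T0.r1=2 T1.r0=0 T1.r1=2
T0.r0=2 T0.r1=2 T1.r0=2 T1.r1=2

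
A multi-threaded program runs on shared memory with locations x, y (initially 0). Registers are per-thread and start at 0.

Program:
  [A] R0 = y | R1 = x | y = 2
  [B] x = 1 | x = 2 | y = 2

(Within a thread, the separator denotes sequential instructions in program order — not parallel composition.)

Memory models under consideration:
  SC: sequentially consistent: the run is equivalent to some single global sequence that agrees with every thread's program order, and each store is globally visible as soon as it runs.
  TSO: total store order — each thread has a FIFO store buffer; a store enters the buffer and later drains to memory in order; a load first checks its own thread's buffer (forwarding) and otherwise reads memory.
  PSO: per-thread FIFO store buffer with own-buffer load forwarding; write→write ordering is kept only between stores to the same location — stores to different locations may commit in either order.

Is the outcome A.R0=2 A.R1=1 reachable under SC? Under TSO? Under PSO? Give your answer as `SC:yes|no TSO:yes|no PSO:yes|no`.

SC:no TSO:no PSO:yes

outcome vector order: (A.R0,A.R1)
under SC → 00; 01; 02; 22
under TSO → 00; 01; 02; 22
under PSO → 00; 01; 02; 20; 21; 22
target 21 ∈ {PSO}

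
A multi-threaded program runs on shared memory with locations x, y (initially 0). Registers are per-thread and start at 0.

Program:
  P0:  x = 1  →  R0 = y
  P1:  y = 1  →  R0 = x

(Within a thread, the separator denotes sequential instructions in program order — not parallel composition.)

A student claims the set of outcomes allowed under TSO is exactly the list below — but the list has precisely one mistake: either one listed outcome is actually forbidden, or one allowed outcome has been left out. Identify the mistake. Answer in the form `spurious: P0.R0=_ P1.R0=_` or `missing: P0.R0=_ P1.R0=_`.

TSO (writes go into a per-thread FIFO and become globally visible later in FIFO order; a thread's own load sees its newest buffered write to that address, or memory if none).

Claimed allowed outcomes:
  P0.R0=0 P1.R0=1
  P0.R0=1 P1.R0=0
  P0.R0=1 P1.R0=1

missing: P0.R0=0 P1.R0=0

outcome vector order: (P0.R0,P1.R0)
under TSO → 00 01 10 11
TSO∖claimed = {00}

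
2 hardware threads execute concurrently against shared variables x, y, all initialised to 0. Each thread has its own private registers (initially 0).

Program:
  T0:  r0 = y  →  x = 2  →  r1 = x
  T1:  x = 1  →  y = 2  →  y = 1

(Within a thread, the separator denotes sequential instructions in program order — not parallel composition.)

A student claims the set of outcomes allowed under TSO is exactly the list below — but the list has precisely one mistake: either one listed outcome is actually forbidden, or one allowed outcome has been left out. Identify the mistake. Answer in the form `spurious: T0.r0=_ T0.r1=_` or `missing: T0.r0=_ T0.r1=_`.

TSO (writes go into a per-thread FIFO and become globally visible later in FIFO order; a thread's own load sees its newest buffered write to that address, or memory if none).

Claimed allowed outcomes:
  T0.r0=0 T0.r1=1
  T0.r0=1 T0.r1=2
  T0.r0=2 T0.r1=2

outcome vector order: (T0.r0,T0.r1)
TSO (4): 0/1; 0/2; 1/2; 2/2
TSO∖claimed = {0/2}

missing: T0.r0=0 T0.r1=2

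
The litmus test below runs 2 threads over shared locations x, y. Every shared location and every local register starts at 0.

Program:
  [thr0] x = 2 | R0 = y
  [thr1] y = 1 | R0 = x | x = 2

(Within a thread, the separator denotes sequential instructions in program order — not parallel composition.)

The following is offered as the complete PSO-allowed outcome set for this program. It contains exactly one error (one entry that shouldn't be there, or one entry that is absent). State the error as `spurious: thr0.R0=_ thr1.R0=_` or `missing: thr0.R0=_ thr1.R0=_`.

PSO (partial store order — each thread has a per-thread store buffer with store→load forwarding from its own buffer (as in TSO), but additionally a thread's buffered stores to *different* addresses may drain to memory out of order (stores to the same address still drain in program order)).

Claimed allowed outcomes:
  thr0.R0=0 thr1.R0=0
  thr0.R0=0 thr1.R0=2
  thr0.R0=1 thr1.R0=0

missing: thr0.R0=1 thr1.R0=2

outcome vector order: (thr0.R0,thr1.R0)
PSO (4): <0 0> <0 2> <1 0> <1 2>
PSO∖claimed = {<1 2>}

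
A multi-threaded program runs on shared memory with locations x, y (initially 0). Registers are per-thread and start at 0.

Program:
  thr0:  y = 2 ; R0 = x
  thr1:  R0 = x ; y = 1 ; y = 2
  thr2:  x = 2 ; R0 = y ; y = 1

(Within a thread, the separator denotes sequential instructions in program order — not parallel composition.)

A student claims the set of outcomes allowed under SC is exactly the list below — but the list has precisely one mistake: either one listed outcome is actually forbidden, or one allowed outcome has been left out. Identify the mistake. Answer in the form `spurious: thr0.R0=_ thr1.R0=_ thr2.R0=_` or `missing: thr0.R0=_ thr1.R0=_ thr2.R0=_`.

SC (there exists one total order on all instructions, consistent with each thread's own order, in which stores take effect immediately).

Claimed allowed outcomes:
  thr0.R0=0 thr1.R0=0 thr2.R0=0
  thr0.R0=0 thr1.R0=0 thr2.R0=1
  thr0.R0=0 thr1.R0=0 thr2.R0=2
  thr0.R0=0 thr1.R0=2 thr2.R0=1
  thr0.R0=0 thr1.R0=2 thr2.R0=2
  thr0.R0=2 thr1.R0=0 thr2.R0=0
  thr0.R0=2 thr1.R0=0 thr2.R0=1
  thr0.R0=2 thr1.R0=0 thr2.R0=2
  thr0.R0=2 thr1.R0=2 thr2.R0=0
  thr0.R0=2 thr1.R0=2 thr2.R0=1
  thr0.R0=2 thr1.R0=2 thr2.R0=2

outcome vector order: (thr0.R0,thr1.R0,thr2.R0)
under SC → (0,0,1) (0,0,2) (0,2,1) (0,2,2) (2,0,0) (2,0,1) (2,0,2) (2,2,0) (2,2,1) (2,2,2)
claimed∖SC = {(0,0,0)}

spurious: thr0.R0=0 thr1.R0=0 thr2.R0=0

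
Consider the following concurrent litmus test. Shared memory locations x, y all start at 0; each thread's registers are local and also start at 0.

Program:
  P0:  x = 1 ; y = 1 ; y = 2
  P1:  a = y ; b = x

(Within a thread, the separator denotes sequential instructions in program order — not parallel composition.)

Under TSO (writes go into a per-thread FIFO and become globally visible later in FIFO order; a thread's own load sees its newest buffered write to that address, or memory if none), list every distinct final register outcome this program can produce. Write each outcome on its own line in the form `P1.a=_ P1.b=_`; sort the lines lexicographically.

outcome vector order: (P1.a,P1.b)
|TSO outcomes| = 4

P1.a=0 P1.b=0
P1.a=0 P1.b=1
P1.a=1 P1.b=1
P1.a=2 P1.b=1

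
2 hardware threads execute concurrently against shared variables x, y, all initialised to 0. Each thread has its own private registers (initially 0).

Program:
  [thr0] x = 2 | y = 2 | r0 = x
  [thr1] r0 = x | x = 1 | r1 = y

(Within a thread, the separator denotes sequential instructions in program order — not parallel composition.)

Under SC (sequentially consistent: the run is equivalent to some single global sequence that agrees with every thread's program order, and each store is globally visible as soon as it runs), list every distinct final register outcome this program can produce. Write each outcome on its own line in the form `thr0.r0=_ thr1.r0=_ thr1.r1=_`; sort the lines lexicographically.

outcome vector order: (thr0.r0,thr1.r0,thr1.r1)
|SC outcomes| = 7

thr0.r0=1 thr1.r0=0 thr1.r1=0
thr0.r0=1 thr1.r0=0 thr1.r1=2
thr0.r0=1 thr1.r0=2 thr1.r1=0
thr0.r0=1 thr1.r0=2 thr1.r1=2
thr0.r0=2 thr1.r0=0 thr1.r1=0
thr0.r0=2 thr1.r0=0 thr1.r1=2
thr0.r0=2 thr1.r0=2 thr1.r1=2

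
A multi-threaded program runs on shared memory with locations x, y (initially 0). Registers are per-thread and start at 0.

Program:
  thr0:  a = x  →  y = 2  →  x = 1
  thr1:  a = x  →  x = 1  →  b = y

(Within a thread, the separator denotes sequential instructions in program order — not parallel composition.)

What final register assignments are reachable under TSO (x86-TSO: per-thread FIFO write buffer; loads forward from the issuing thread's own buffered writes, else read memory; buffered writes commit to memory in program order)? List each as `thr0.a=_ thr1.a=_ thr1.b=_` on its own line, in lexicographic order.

outcome vector order: (thr0.a,thr1.a,thr1.b)
|TSO outcomes| = 5

thr0.a=0 thr1.a=0 thr1.b=0
thr0.a=0 thr1.a=0 thr1.b=2
thr0.a=0 thr1.a=1 thr1.b=2
thr0.a=1 thr1.a=0 thr1.b=0
thr0.a=1 thr1.a=0 thr1.b=2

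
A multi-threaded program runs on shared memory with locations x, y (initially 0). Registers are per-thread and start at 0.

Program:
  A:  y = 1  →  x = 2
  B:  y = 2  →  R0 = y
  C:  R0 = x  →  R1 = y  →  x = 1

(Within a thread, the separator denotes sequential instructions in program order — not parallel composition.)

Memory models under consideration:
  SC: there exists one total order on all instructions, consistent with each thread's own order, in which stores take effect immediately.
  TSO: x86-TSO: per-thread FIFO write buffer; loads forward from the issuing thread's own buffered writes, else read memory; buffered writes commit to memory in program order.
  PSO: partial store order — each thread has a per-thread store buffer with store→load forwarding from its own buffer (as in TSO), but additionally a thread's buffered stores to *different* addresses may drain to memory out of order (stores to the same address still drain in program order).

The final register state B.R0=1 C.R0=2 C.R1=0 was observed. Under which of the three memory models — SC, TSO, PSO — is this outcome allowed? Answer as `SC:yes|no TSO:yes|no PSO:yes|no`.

outcome vector order: (B.R0,C.R0,C.R1)
[SC] allowed = {1/0/0 1/0/1 1/0/2 1/2/1 2/0/0 2/0/1 2/0/2 2/2/1 2/2/2}
[TSO] allowed = {1/0/0 1/0/1 1/0/2 1/2/1 2/0/0 2/0/1 2/0/2 2/2/1 2/2/2}
[PSO] allowed = {1/0/0 1/0/1 1/0/2 1/2/0 1/2/1 1/2/2 2/0/0 2/0/1 2/0/2 2/2/0 2/2/1 2/2/2}
target 1/2/0 ∈ {PSO}

SC:no TSO:no PSO:yes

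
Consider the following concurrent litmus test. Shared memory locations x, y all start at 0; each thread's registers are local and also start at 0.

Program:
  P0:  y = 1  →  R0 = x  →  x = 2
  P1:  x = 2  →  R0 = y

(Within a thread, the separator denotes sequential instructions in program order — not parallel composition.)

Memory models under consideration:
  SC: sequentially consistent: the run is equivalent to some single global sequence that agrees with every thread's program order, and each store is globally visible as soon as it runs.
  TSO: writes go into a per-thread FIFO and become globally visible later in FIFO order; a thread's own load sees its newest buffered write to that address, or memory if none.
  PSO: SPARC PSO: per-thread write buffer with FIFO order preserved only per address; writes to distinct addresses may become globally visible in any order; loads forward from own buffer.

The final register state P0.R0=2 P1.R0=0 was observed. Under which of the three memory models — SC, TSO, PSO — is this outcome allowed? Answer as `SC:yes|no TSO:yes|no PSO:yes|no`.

SC:yes TSO:yes PSO:yes

outcome vector order: (P0.R0,P1.R0)
SC (3): 01 20 21
TSO (4): 00 01 20 21
PSO (4): 00 01 20 21
target 20 ∈ {SC,TSO,PSO}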